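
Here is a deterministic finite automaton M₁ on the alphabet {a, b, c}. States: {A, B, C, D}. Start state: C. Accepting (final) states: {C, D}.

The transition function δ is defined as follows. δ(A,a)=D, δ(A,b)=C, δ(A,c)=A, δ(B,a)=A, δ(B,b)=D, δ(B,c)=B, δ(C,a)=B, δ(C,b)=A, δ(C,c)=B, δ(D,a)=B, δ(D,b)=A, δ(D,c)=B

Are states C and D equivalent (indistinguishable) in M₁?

Every state is reachable, so we keep all 4.
Start with accepting vs non-accepting: {C,D} | {A,B}.
Split {A,B} by δ(·,a) → {A} and {B}.
No further refinement is possible. Final partition (3 blocks): {C,D} | {A} | {B}.
C and D lie in the same block of the stable partition, so they are equivalent — no string distinguishes them.

Yes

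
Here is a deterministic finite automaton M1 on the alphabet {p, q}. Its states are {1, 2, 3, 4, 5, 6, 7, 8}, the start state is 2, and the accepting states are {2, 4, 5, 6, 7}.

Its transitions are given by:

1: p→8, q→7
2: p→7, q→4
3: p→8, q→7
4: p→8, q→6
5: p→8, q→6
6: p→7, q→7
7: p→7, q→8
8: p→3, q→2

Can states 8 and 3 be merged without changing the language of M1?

No

States {1,5} cannot be reached from the start state, so discard them.
Start with accepting vs non-accepting: {2,4,6,7} | {3,8}.
Split {2,4,6,7} by δ(·,p) → {2,6,7} and {4}.
On input q, block {2,6,7} splits into {2} and {6} and {7}.
Refine {3,8} on symbol q: members go to different blocks, giving {3} and {8}.
Stable partition: {2} | {3} | {4} | {6} | {7} | {8} — 6 equivalence classes.
8 and 3 end up in different blocks, so they are distinguishable. For instance, the string 'qq' is accepted from only 8.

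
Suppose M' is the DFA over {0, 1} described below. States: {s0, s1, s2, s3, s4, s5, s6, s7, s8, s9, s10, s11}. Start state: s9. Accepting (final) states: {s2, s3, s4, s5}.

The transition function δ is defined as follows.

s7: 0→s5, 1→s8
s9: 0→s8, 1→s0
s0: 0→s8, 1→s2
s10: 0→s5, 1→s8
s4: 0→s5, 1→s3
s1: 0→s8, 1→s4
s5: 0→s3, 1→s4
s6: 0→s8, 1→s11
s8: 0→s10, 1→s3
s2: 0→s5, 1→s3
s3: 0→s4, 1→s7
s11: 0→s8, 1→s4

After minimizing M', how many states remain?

7

First remove the unreachable states {s1,s6,s11}; 9 states remain.
P0 = {s2,s3,s4,s5} | {s0,s7,s8,s9,s10}.
Split {s2,s3,s4,s5} by δ(·,1) → {s2,s4,s5} and {s3}.
Refine {s2,s4,s5} on symbol 0: members go to different blocks, giving {s2,s4} and {s5}.
Refine {s0,s7,s8,s9,s10} on symbol 0: members go to different blocks, giving {s0,s8,s9} and {s7,s10}.
Split {s0,s8,s9} by δ(·,0) → {s0,s9} and {s8}.
On input 1, block {s0,s9} splits into {s0} and {s9}.
Stable partition: {s2,s4} | {s0} | {s3} | {s5} | {s7,s10} | {s8} | {s9} — 7 equivalence classes.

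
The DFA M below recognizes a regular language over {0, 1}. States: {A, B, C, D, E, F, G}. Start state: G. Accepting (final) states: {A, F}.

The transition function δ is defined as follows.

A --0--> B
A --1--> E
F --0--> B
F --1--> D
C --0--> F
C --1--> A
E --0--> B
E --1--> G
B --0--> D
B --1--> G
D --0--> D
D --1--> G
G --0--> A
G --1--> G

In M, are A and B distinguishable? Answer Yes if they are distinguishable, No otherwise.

Yes

First remove the unreachable states {C,F}; 5 states remain.
P0 = {A} | {B,D,E,G}.
Refine {B,D,E,G} on symbol 0: members go to different blocks, giving {B,D,E} and {G}.
The partition is now stable with 3 blocks: {A} | {B,D,E} | {G}.
A and B end up in different blocks, so they are distinguishable. For instance, the string 'ε' is accepted from only A.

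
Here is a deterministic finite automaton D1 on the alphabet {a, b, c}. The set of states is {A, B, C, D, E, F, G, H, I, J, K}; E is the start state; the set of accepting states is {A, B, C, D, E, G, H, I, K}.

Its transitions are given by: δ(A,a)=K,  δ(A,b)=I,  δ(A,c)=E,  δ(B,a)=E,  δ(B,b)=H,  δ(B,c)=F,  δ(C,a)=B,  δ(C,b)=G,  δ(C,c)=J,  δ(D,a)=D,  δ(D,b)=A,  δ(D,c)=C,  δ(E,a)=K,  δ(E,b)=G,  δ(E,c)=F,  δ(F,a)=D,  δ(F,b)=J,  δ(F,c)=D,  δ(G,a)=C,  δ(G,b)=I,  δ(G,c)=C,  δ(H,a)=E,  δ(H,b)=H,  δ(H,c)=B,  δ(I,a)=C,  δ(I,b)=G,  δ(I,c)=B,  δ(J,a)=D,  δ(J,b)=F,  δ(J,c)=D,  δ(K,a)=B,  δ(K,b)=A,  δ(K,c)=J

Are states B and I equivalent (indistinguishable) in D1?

No

All states are reachable from the start state.
P0 = {A,B,C,D,E,G,H,I,K} | {F,J}.
Refine {A,B,C,D,E,G,H,I,K} on symbol c: members go to different blocks, giving {A,D,G,H,I} and {B,C,E,K}.
Refine {A,D,G,H,I} on symbol a: members go to different blocks, giving {A,G,H,I} and {D}.
The partition is now stable with 4 blocks: {A,G,H,I} | {F,J} | {B,C,E,K} | {D}.
B and I end up in different blocks, so they are distinguishable. For instance, the string 'c' is accepted from only I.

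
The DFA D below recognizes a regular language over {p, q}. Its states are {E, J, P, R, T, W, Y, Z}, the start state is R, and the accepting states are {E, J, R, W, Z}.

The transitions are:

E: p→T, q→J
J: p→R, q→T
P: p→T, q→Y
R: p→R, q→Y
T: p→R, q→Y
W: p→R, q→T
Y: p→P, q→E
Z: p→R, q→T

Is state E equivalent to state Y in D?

States {W,Z} cannot be reached from the start state, so discard them.
P0 = {E,J,R} | {P,T,Y}.
Split {E,J,R} by δ(·,p) → {J,R} and {E}.
Split {P,T,Y} by δ(·,p) → {P,Y} and {T}.
Split {J,R} by δ(·,q) → {R} and {J}.
Refine {P,Y} on symbol p: members go to different blocks, giving {Y} and {P}.
No further refinement is possible. Final partition (6 blocks): {R} | {Y} | {E} | {T} | {J} | {P}.
E and Y end up in different blocks, so they are distinguishable. For instance, the string 'ε' is accepted from only E.

No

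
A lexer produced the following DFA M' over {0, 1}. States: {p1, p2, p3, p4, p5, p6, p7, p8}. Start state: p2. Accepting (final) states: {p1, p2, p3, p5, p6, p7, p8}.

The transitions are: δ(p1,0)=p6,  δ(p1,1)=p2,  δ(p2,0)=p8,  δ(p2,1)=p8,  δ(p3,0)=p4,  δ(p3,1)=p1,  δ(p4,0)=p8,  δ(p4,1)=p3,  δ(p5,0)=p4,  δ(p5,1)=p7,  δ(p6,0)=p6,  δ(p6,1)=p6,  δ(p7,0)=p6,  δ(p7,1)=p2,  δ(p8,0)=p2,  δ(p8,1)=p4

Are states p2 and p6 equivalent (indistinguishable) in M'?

No

States {p5,p7} cannot be reached from the start state, so discard them.
Start with accepting vs non-accepting: {p1,p2,p3,p6,p8} | {p4}.
Refine {p1,p2,p3,p6,p8} on symbol 0: members go to different blocks, giving {p1,p2,p6,p8} and {p3}.
Split {p1,p2,p6,p8} by δ(·,1) → {p1,p2,p6} and {p8}.
Refine {p1,p2,p6} on symbol 0: members go to different blocks, giving {p1,p6} and {p2}.
Split {p1,p6} by δ(·,1) → {p1} and {p6}.
No further refinement is possible. Final partition (6 blocks): {p1} | {p4} | {p3} | {p8} | {p2} | {p6}.
p2 and p6 end up in different blocks, so they are distinguishable. For instance, the string '01' is accepted from only p6.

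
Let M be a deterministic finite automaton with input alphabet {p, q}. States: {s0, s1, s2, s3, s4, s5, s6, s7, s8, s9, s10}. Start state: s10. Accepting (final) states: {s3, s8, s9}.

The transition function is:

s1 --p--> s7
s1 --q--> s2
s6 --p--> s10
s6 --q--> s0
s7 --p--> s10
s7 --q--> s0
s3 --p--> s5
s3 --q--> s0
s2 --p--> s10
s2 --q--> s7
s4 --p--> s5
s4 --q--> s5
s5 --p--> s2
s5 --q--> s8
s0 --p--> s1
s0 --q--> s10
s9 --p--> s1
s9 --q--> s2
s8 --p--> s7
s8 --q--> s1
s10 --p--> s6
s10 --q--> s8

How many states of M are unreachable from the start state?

4

BFS from s10 reaches {s0, s1, s2, s6, s7, s8, s10}; the 4 state(s) s3, s4, s5, s9 are never visited.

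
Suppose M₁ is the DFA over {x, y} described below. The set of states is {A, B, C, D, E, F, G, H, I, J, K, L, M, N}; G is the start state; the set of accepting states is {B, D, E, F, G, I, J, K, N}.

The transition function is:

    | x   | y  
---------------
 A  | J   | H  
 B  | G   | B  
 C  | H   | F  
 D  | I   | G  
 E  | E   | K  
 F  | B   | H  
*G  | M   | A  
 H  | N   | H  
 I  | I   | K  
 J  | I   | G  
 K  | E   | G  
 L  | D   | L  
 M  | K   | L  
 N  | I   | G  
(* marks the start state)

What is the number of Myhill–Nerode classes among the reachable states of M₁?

4

First remove the unreachable states {B,C,F}; 11 states remain.
P0 = {D,E,G,I,J,K,N} | {A,H,L,M}.
Refine {D,E,G,I,J,K,N} on symbol x: members go to different blocks, giving {D,E,I,J,K,N} and {G}.
Refine {D,E,I,J,K,N} on symbol y: members go to different blocks, giving {D,J,K,N} and {E,I}.
Stable partition: {D,J,K,N} | {A,H,L,M} | {G} | {E,I} — 4 equivalence classes.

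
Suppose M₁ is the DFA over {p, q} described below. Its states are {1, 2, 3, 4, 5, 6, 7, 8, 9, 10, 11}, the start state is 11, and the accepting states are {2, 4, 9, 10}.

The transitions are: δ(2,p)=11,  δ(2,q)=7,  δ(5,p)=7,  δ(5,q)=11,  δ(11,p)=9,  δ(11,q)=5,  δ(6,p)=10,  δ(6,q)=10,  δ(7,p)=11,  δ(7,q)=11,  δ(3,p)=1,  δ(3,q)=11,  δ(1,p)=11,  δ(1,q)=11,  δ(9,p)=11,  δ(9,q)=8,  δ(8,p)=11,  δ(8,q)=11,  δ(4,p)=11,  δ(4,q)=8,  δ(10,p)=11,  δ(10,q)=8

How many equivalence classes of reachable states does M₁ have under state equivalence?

4

Reachable states from the start: {5,7,8,9,11}. Unreachable: {1,2,3,4,6,10} — drop them.
Start with accepting vs non-accepting: {9} | {5,7,8,11}.
Refine {5,7,8,11} on symbol p: members go to different blocks, giving {5,7,8} and {11}.
On input p, block {5,7,8} splits into {7,8} and {5}.
Stable partition: {9} | {7,8} | {11} | {5} — 4 equivalence classes.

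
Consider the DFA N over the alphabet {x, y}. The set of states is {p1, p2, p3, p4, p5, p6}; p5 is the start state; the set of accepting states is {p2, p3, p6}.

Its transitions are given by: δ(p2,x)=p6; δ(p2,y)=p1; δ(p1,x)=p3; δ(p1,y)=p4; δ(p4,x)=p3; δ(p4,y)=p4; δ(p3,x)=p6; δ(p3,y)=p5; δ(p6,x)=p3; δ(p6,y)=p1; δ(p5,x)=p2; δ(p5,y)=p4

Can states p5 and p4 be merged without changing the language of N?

Yes

Every state is reachable, so we keep all 6.
Initial partition by acceptance: {p2,p3,p6} | {p1,p4,p5}.
Stable partition: {p2,p3,p6} | {p1,p4,p5} — 2 equivalence classes.
p5 and p4 lie in the same block of the stable partition, so they are equivalent — no string distinguishes them.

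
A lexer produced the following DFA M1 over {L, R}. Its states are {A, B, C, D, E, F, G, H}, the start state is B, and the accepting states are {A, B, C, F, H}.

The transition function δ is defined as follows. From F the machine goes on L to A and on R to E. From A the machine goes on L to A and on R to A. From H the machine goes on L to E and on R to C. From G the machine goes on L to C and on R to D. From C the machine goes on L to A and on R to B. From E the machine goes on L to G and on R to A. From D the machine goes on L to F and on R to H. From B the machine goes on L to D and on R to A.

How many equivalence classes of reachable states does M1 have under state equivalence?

8

All states are reachable from the start state.
P0 = {A,B,C,F,H} | {D,E,G}.
On input L, block {A,B,C,F,H} splits into {A,C,F} and {B,H}.
Refine {A,C,F} on symbol R: members go to different blocks, giving {A} and {C} and {F}.
Split {D,E,G} by δ(·,L) → {D} and {E} and {G}.
On input L, block {B,H} splits into {B} and {H}.
The partition is now stable with 8 blocks: {A} | {D} | {B} | {C} | {F} | {E} | {G} | {H}.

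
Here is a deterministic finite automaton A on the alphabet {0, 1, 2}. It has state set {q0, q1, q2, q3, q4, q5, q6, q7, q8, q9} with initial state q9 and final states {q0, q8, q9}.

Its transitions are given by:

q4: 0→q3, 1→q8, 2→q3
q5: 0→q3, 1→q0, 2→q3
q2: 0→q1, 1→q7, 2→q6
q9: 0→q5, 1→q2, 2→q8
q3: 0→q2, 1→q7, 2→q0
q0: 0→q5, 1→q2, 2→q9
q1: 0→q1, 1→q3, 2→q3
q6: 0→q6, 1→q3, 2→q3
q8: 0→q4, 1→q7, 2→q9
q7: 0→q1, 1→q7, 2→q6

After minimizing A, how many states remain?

Initial partition by acceptance: {q0,q8,q9} | {q1,q2,q3,q4,q5,q6,q7}.
Split {q1,q2,q3,q4,q5,q6,q7} by δ(·,1) → {q1,q2,q3,q6,q7} and {q4,q5}.
Split {q1,q2,q3,q6,q7} by δ(·,2) → {q1,q2,q6,q7} and {q3}.
Split {q1,q2,q6,q7} by δ(·,1) → {q1,q6} and {q2,q7}.
The partition is now stable with 5 blocks: {q0,q8,q9} | {q1,q6} | {q4,q5} | {q3} | {q2,q7}.

5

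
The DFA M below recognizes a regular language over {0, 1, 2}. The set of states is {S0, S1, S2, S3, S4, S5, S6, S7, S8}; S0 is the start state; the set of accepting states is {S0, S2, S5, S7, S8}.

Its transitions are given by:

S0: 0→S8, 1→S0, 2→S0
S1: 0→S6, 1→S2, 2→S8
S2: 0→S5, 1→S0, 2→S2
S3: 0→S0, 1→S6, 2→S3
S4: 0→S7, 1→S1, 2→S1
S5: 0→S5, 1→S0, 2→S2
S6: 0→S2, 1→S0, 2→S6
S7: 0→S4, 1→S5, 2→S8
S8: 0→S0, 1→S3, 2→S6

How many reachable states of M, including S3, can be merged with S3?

States {S1,S4,S7} cannot be reached from the start state, so discard them.
Start with accepting vs non-accepting: {S0,S2,S5,S8} | {S3,S6}.
Refine {S0,S2,S5,S8} on symbol 1: members go to different blocks, giving {S0,S2,S5} and {S8}.
On input 0, block {S0,S2,S5} splits into {S2,S5} and {S0}.
Split {S3,S6} by δ(·,0) → {S3} and {S6}.
The partition is now stable with 5 blocks: {S2,S5} | {S3} | {S8} | {S0} | {S6}.
State S3 belongs to the block {S3}, which has 1 states.

1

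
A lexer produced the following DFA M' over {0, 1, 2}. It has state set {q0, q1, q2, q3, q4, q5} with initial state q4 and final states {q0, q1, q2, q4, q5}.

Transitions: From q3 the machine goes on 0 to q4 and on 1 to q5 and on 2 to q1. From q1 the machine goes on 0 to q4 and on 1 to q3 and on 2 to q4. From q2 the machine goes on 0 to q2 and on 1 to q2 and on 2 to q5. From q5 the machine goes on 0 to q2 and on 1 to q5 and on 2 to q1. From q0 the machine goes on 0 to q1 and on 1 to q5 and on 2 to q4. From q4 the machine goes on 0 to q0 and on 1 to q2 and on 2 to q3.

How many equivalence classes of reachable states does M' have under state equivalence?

Start with accepting vs non-accepting: {q0,q1,q2,q4,q5} | {q3}.
Refine {q0,q1,q2,q4,q5} on symbol 1: members go to different blocks, giving {q0,q2,q4,q5} and {q1}.
Refine {q0,q2,q4,q5} on symbol 0: members go to different blocks, giving {q2,q4,q5} and {q0}.
Refine {q2,q4,q5} on symbol 0: members go to different blocks, giving {q2,q5} and {q4}.
Split {q2,q5} by δ(·,2) → {q2} and {q5}.
The partition is now stable with 6 blocks: {q2} | {q3} | {q1} | {q0} | {q4} | {q5}.

6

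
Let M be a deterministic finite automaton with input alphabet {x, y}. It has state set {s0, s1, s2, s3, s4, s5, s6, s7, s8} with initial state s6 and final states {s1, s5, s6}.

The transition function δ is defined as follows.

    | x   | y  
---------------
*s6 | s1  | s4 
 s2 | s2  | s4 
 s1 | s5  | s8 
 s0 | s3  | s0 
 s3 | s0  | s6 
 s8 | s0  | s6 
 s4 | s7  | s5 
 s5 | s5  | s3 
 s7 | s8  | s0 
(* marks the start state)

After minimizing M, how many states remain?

First remove the unreachable states {s2}; 8 states remain.
Start with accepting vs non-accepting: {s1,s5,s6} | {s0,s3,s4,s7,s8}.
On input y, block {s0,s3,s4,s7,s8} splits into {s3,s4,s8} and {s0,s7}.
No further refinement is possible. Final partition (3 blocks): {s1,s5,s6} | {s3,s4,s8} | {s0,s7}.

3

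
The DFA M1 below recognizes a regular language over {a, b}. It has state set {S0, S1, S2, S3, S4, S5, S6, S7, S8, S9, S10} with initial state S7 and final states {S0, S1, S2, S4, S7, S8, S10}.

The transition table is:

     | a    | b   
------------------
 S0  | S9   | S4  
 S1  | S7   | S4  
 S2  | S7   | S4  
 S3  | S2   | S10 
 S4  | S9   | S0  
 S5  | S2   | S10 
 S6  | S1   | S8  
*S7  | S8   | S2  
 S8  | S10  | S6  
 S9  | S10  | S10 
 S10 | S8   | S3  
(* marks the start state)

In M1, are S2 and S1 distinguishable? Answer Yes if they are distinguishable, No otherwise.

First remove the unreachable states {S5}; 10 states remain.
Start with accepting vs non-accepting: {S0,S1,S2,S4,S7,S8,S10} | {S3,S6,S9}.
Refine {S0,S1,S2,S4,S7,S8,S10} on symbol a: members go to different blocks, giving {S1,S2,S7,S8,S10} and {S0,S4}.
Split {S1,S2,S7,S8,S10} by δ(·,b) → {S1,S2} and {S8,S10} and {S7}.
Split {S3,S6,S9} by δ(·,a) → {S3,S6} and {S9}.
The partition is now stable with 6 blocks: {S1,S2} | {S3,S6} | {S0,S4} | {S8,S10} | {S7} | {S9}.
S2 and S1 lie in the same block of the stable partition, so they are equivalent — no string distinguishes them.

No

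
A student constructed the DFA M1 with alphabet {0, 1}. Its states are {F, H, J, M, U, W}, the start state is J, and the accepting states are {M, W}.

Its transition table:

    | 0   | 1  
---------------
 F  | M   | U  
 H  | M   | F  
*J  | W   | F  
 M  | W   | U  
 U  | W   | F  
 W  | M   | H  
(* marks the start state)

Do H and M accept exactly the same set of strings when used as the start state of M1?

Start with accepting vs non-accepting: {M,W} | {F,H,J,U}.
No further refinement is possible. Final partition (2 blocks): {M,W} | {F,H,J,U}.
H and M end up in different blocks, so they are distinguishable. For instance, the string 'ε' is accepted from only M.

No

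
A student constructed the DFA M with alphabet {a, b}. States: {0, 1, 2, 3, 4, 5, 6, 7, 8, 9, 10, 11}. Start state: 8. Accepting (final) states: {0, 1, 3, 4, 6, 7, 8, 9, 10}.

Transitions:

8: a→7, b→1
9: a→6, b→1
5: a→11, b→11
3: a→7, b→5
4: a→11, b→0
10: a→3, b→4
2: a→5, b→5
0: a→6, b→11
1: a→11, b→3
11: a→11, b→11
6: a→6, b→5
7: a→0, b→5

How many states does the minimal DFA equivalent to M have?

4

States {2,4,9,10} cannot be reached from the start state, so discard them.
P0 = {0,1,3,6,7,8} | {5,11}.
Split {0,1,3,6,7,8} by δ(·,a) → {0,3,6,7,8} and {1}.
Split {0,3,6,7,8} by δ(·,b) → {0,3,6,7} and {8}.
The partition is now stable with 4 blocks: {0,3,6,7} | {5,11} | {1} | {8}.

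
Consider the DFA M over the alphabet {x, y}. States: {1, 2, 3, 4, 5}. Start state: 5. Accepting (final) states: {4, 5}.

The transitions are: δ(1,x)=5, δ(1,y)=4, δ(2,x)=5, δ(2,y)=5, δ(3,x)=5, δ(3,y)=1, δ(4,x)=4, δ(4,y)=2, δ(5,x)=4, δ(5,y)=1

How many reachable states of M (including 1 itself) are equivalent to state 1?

2

Reachable states from the start: {1,2,4,5}. Unreachable: {3} — drop them.
Start with accepting vs non-accepting: {4,5} | {1,2}.
The partition is now stable with 2 blocks: {4,5} | {1,2}.
The equivalence class containing 1 is {1,2}, of size 2.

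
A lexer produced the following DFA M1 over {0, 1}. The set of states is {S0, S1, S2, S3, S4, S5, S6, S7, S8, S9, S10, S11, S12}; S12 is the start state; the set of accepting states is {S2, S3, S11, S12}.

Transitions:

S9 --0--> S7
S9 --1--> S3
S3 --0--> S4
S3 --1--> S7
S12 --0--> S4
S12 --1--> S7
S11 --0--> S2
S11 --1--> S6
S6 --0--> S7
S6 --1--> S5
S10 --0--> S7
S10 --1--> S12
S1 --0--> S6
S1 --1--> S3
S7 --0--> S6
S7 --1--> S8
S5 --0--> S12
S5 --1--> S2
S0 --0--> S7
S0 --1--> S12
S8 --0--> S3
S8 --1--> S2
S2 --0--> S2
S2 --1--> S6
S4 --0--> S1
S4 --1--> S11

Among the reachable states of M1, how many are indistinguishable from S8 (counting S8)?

2

States {S0,S9,S10} cannot be reached from the start state, so discard them.
P0 = {S2,S3,S11,S12} | {S1,S4,S5,S6,S7,S8}.
Split {S2,S3,S11,S12} by δ(·,0) → {S2,S11} and {S3,S12}.
On input 0, block {S1,S4,S5,S6,S7,S8} splits into {S1,S4,S6,S7} and {S5,S8}.
Split {S1,S4,S6,S7} by δ(·,1) → {S6,S7} and {S1} and {S4}.
Stable partition: {S2,S11} | {S6,S7} | {S3,S12} | {S5,S8} | {S1} | {S4} — 6 equivalence classes.
The equivalence class containing S8 is {S5,S8}, of size 2.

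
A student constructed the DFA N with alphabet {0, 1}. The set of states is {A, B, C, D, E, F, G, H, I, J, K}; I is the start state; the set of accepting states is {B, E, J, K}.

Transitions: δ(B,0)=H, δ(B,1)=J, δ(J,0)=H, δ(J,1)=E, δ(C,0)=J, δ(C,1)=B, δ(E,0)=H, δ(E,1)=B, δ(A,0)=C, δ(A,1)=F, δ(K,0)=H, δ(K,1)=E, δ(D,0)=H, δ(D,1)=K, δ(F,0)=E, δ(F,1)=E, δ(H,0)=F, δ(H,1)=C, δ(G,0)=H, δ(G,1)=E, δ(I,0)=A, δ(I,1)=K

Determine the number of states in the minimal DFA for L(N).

4

Reachable states from the start: {A,B,C,E,F,H,I,J,K}. Unreachable: {D,G} — drop them.
Initial partition by acceptance: {B,E,J,K} | {A,C,F,H,I}.
Split {A,C,F,H,I} by δ(·,0) → {A,H,I} and {C,F}.
Split {A,H,I} by δ(·,0) → {A,H} and {I}.
No further refinement is possible. Final partition (4 blocks): {B,E,J,K} | {A,H} | {C,F} | {I}.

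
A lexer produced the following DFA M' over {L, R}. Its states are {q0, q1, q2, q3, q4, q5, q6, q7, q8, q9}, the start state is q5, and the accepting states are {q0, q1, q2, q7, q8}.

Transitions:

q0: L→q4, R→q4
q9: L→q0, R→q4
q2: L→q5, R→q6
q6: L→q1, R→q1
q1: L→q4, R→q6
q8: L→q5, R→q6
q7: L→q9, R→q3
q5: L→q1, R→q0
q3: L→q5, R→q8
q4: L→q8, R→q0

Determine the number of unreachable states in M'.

4

Starting at q5 and following transitions, the reachable set is {q0, q1, q4, q5, q6, q8}. That leaves q2, q3, q7, q9 unreachable — 4 in total.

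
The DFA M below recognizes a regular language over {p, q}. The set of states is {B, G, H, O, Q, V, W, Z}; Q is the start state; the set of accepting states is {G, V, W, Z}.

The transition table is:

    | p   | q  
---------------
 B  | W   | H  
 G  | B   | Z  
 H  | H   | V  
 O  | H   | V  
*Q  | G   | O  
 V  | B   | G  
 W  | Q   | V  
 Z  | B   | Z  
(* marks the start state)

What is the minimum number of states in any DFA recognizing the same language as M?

3

Initial partition by acceptance: {G,V,W,Z} | {B,H,O,Q}.
Refine {B,H,O,Q} on symbol p: members go to different blocks, giving {B,Q} and {H,O}.
No further refinement is possible. Final partition (3 blocks): {G,V,W,Z} | {B,Q} | {H,O}.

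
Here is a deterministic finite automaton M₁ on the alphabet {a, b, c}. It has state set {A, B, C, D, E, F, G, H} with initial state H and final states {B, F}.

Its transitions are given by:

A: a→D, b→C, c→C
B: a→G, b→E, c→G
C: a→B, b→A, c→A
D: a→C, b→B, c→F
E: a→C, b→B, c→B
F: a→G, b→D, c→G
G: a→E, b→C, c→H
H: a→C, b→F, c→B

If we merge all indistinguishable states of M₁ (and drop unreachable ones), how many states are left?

5

P0 = {B,F} | {A,C,D,E,G,H}.
Split {A,C,D,E,G,H} by δ(·,a) → {A,D,E,G,H} and {C}.
On input a, block {A,D,E,G,H} splits into {D,E,H} and {A,G}.
On input c, block {A,G} splits into {A} and {G}.
No further refinement is possible. Final partition (5 blocks): {B,F} | {D,E,H} | {C} | {A} | {G}.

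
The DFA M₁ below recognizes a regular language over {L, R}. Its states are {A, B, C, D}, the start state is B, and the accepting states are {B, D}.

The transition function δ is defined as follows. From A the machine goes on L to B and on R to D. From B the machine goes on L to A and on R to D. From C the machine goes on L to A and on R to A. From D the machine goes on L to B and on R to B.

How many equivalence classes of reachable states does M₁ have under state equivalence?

Reachable states from the start: {A,B,D}. Unreachable: {C} — drop them.
Start with accepting vs non-accepting: {B,D} | {A}.
On input L, block {B,D} splits into {B} and {D}.
No further refinement is possible. Final partition (3 blocks): {B} | {A} | {D}.

3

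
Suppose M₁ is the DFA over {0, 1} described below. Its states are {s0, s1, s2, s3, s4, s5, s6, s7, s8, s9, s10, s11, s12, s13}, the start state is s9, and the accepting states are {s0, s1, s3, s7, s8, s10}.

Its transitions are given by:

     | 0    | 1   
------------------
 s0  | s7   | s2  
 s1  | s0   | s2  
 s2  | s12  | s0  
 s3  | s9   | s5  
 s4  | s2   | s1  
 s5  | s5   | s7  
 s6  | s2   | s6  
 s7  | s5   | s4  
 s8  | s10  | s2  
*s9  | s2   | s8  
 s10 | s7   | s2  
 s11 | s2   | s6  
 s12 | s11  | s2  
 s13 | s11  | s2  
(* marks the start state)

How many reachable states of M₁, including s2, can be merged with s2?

States {s3,s13} cannot be reached from the start state, so discard them.
Initial partition by acceptance: {s0,s1,s7,s8,s10} | {s2,s4,s5,s6,s9,s11,s12}.
On input 0, block {s0,s1,s7,s8,s10} splits into {s0,s1,s8,s10} and {s7}.
On input 0, block {s0,s1,s8,s10} splits into {s0,s10} and {s1,s8}.
Split {s2,s4,s5,s6,s9,s11,s12} by δ(·,1) → {s6,s11,s12} and {s4,s9} and {s2} and {s5}.
Refine {s6,s11,s12} on symbol 0: members go to different blocks, giving {s6,s11} and {s12}.
The partition is now stable with 8 blocks: {s0,s10} | {s6,s11} | {s7} | {s1,s8} | {s4,s9} | {s2} | {s5} | {s12}.
State s2 belongs to the block {s2}, which has 1 states.

1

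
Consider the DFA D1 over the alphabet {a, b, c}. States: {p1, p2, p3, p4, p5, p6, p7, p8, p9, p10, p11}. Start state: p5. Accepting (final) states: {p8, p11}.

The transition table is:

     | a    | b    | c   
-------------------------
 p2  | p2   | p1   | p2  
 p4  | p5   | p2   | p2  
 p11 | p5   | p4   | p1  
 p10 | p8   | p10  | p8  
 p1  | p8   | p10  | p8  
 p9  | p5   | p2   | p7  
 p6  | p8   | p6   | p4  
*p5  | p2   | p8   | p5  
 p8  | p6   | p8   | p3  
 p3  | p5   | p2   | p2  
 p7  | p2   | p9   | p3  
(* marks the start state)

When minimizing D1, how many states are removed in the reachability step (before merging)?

No path from p5 leads to p7, p9, p11; the other 8 states are all reachable.

3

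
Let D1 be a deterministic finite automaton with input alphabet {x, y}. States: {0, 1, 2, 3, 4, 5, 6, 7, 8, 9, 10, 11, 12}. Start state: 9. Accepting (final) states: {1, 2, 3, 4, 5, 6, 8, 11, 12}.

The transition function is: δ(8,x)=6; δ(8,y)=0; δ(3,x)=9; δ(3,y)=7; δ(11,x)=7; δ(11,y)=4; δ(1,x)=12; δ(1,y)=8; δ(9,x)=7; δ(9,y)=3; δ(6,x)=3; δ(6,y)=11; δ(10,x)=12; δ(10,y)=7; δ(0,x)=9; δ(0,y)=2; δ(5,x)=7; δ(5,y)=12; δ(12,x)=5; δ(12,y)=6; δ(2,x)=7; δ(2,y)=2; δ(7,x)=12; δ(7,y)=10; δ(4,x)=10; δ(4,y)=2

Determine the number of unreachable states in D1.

BFS from 9 reaches {2, 3, 4, 5, 6, 7, 9, 10, 11, 12}; the 3 state(s) 0, 1, 8 are never visited.

3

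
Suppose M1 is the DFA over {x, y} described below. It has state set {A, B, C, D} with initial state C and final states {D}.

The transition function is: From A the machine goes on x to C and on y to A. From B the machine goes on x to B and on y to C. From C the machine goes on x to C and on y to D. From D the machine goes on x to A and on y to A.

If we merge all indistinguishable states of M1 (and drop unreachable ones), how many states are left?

States {B} cannot be reached from the start state, so discard them.
Initial partition by acceptance: {D} | {A,C}.
Split {A,C} by δ(·,y) → {A} and {C}.
The partition is now stable with 3 blocks: {D} | {A} | {C}.

3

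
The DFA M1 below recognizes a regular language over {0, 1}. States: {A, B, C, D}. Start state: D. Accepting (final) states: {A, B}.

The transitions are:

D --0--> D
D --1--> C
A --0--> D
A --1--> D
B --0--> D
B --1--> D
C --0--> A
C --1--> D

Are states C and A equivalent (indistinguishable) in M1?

States {B} cannot be reached from the start state, so discard them.
Start with accepting vs non-accepting: {A} | {C,D}.
On input 0, block {C,D} splits into {C} and {D}.
No further refinement is possible. Final partition (3 blocks): {A} | {C} | {D}.
C and A end up in different blocks, so they are distinguishable. For instance, the string 'ε' is accepted from only A.

No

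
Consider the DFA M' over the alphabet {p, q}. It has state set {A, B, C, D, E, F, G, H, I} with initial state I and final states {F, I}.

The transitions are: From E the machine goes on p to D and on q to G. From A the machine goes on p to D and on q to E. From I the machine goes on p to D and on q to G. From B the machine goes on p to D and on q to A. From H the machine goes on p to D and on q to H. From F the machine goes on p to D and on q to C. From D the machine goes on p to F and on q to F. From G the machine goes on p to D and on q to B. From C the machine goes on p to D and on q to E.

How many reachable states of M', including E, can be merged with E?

First remove the unreachable states {H}; 8 states remain.
Start with accepting vs non-accepting: {F,I} | {A,B,C,D,E,G}.
Split {A,B,C,D,E,G} by δ(·,p) → {A,B,C,E,G} and {D}.
The partition is now stable with 3 blocks: {F,I} | {A,B,C,E,G} | {D}.
The equivalence class containing E is {A,B,C,E,G}, of size 5.

5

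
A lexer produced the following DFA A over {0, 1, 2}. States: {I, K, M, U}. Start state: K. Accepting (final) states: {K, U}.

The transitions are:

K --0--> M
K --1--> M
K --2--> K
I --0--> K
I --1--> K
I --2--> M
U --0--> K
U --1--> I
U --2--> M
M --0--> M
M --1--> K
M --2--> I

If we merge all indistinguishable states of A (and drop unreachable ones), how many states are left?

3

States {U} cannot be reached from the start state, so discard them.
Start with accepting vs non-accepting: {K} | {I,M}.
On input 0, block {I,M} splits into {M} and {I}.
No further refinement is possible. Final partition (3 blocks): {K} | {M} | {I}.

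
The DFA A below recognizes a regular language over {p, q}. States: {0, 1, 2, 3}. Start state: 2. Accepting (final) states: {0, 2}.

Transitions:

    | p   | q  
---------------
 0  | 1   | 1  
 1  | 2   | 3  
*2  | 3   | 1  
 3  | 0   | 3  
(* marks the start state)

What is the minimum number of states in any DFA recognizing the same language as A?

Every state is reachable, so we keep all 4.
Initial partition by acceptance: {0,2} | {1,3}.
Stable partition: {0,2} | {1,3} — 2 equivalence classes.

2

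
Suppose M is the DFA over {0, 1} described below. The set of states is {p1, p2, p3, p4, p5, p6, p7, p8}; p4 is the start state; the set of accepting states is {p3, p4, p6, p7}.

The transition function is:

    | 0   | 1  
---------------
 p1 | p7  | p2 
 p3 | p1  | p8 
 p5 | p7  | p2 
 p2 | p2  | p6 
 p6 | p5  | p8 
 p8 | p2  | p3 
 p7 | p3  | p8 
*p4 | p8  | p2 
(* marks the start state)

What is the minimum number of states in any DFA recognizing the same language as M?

Every state is reachable, so we keep all 8.
P0 = {p3,p4,p6,p7} | {p1,p2,p5,p8}.
On input 0, block {p3,p4,p6,p7} splits into {p3,p4,p6} and {p7}.
Refine {p1,p2,p5,p8} on symbol 0: members go to different blocks, giving {p1,p5} and {p2,p8}.
Refine {p3,p4,p6} on symbol 0: members go to different blocks, giving {p3,p6} and {p4}.
The partition is now stable with 5 blocks: {p3,p6} | {p1,p5} | {p7} | {p2,p8} | {p4}.

5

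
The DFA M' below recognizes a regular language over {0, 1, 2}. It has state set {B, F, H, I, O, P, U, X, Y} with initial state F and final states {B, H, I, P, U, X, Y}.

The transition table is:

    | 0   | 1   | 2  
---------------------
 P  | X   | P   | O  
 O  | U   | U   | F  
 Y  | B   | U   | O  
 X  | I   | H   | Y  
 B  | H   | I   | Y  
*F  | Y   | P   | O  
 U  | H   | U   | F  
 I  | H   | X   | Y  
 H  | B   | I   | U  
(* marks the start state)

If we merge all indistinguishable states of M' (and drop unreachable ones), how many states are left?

3

Every state is reachable, so we keep all 9.
Start with accepting vs non-accepting: {B,H,I,P,U,X,Y} | {F,O}.
Refine {B,H,I,P,U,X,Y} on symbol 2: members go to different blocks, giving {B,H,I,X} and {P,U,Y}.
The partition is now stable with 3 blocks: {B,H,I,X} | {F,O} | {P,U,Y}.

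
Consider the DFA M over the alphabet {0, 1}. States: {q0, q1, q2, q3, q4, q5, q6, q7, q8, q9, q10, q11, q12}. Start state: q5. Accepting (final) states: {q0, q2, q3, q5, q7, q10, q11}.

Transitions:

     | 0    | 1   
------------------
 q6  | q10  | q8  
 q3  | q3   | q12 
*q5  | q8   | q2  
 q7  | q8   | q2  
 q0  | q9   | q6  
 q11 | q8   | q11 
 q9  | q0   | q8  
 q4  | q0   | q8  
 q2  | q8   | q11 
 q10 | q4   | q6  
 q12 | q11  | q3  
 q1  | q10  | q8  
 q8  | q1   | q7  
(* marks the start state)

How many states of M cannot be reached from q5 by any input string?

Starting at q5 and following transitions, the reachable set is {q0, q1, q2, q4, q5, q6, q7, q8, q9, q10, q11}. That leaves q3, q12 unreachable — 2 in total.

2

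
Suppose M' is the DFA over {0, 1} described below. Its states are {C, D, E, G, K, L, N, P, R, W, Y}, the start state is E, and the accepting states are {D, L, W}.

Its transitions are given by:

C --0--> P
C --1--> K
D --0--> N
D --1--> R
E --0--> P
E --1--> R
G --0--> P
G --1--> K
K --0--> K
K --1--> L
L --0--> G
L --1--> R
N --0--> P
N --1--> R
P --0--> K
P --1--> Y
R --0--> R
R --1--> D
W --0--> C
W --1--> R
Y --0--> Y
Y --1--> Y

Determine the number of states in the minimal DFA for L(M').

5

States {C,W} cannot be reached from the start state, so discard them.
P0 = {D,L} | {E,G,K,N,P,R,Y}.
On input 1, block {E,G,K,N,P,R,Y} splits into {E,G,N,P,Y} and {K,R}.
Split {E,G,N,P,Y} by δ(·,0) → {E,G,N,Y} and {P}.
On input 0, block {E,G,N,Y} splits into {E,G,N} and {Y}.
Stable partition: {D,L} | {E,G,N} | {K,R} | {P} | {Y} — 5 equivalence classes.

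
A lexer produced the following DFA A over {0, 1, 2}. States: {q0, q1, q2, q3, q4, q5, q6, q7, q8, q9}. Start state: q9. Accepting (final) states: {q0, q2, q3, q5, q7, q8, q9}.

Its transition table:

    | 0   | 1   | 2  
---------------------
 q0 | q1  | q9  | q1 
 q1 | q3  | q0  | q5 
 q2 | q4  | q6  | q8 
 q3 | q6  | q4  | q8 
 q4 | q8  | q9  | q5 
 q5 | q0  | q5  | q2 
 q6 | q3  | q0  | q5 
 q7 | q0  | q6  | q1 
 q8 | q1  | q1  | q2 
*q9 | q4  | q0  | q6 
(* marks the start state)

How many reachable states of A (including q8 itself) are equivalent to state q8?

First remove the unreachable states {q7}; 9 states remain.
Start with accepting vs non-accepting: {q0,q2,q3,q5,q8,q9} | {q1,q4,q6}.
On input 0, block {q0,q2,q3,q5,q8,q9} splits into {q0,q2,q3,q8,q9} and {q5}.
On input 1, block {q0,q2,q3,q8,q9} splits into {q2,q3,q8} and {q0,q9}.
No further refinement is possible. Final partition (4 blocks): {q2,q3,q8} | {q1,q4,q6} | {q5} | {q0,q9}.
The equivalence class containing q8 is {q2,q3,q8}, of size 3.

3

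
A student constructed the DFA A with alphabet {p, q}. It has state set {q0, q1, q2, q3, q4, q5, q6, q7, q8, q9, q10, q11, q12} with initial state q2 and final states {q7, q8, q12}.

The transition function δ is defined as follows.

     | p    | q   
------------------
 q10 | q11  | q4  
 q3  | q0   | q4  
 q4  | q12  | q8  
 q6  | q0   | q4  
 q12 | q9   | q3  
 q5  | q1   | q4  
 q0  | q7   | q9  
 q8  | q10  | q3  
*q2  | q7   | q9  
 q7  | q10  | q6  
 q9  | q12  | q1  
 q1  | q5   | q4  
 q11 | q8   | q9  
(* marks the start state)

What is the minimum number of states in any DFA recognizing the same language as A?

P0 = {q7,q8,q12} | {q0,q1,q2,q3,q4,q5,q6,q9,q10,q11}.
On input p, block {q0,q1,q2,q3,q4,q5,q6,q9,q10,q11} splits into {q0,q2,q4,q9,q11} and {q1,q3,q5,q6,q10}.
Split {q7,q8,q12} by δ(·,p) → {q7,q8} and {q12}.
Split {q0,q2,q4,q9,q11} by δ(·,p) → {q0,q2,q11} and {q4,q9}.
Split {q1,q3,q5,q6,q10} by δ(·,p) → {q3,q6,q10} and {q1,q5}.
Refine {q4,q9} on symbol q: members go to different blocks, giving {q4} and {q9}.
No further refinement is possible. Final partition (7 blocks): {q7,q8} | {q0,q2,q11} | {q3,q6,q10} | {q12} | {q4} | {q1,q5} | {q9}.

7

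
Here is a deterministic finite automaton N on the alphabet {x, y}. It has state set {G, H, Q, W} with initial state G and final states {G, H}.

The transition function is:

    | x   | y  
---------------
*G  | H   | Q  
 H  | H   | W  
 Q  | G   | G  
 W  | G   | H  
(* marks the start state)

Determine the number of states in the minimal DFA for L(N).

P0 = {G,H} | {Q,W}.
Stable partition: {G,H} | {Q,W} — 2 equivalence classes.

2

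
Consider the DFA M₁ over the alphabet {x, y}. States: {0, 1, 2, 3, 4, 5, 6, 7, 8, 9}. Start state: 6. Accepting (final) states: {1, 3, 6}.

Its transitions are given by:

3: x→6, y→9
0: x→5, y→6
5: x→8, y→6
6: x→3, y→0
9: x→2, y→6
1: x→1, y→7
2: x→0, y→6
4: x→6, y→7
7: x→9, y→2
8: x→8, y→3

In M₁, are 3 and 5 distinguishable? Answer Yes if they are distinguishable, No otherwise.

Yes

First remove the unreachable states {1,4,7}; 7 states remain.
P0 = {3,6} | {0,2,5,8,9}.
No further refinement is possible. Final partition (2 blocks): {3,6} | {0,2,5,8,9}.
3 and 5 end up in different blocks, so they are distinguishable. For instance, the string 'ε' is accepted from only 3.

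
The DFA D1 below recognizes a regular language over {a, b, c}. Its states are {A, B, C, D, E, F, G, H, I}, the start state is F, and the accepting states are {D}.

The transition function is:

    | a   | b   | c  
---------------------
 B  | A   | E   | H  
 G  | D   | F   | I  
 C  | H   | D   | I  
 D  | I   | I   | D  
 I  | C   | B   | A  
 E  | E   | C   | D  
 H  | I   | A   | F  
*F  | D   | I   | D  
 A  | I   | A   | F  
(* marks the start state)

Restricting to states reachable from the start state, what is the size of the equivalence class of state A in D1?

Reachable states from the start: {A,B,C,D,E,F,H,I}. Unreachable: {G} — drop them.
P0 = {D} | {A,B,C,E,F,H,I}.
Refine {A,B,C,E,F,H,I} on symbol a: members go to different blocks, giving {A,B,C,E,H,I} and {F}.
On input b, block {A,B,C,E,H,I} splits into {A,B,E,H,I} and {C}.
Refine {A,B,E,H,I} on symbol a: members go to different blocks, giving {A,B,E,H} and {I}.
Refine {A,B,E,H} on symbol a: members go to different blocks, giving {A,H} and {B,E}.
On input a, block {B,E} splits into {B} and {E}.
The partition is now stable with 7 blocks: {D} | {A,H} | {F} | {C} | {I} | {B} | {E}.
The equivalence class containing A is {A,H}, of size 2.

2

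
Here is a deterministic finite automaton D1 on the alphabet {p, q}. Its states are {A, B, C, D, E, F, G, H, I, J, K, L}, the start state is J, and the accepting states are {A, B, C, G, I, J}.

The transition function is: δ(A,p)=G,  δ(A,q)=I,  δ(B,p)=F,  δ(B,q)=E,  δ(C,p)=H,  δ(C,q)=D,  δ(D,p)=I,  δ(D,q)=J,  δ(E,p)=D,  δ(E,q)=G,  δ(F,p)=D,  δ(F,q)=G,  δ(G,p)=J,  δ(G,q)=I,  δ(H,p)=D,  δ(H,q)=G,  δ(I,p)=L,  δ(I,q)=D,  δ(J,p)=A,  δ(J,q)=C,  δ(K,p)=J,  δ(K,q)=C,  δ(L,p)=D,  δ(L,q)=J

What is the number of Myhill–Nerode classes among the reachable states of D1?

4

Reachable states from the start: {A,C,D,G,H,I,J,L}. Unreachable: {B,E,F,K} — drop them.
Start with accepting vs non-accepting: {A,C,G,I,J} | {D,H,L}.
Refine {A,C,G,I,J} on symbol p: members go to different blocks, giving {A,G,J} and {C,I}.
On input p, block {D,H,L} splits into {H,L} and {D}.
Stable partition: {A,G,J} | {H,L} | {C,I} | {D} — 4 equivalence classes.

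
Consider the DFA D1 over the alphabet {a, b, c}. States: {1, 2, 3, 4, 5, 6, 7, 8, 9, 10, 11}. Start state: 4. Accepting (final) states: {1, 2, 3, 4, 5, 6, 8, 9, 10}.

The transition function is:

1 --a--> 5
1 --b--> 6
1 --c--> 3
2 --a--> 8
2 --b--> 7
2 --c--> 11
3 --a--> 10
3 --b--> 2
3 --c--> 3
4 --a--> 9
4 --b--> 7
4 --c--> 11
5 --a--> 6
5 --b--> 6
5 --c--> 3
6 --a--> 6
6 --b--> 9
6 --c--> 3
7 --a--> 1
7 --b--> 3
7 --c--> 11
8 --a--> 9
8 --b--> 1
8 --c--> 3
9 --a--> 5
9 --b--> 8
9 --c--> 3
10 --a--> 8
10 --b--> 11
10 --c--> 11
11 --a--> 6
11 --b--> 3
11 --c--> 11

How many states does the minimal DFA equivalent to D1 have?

4

Initial partition by acceptance: {1,2,3,4,5,6,8,9,10} | {7,11}.
Refine {1,2,3,4,5,6,8,9,10} on symbol b: members go to different blocks, giving {1,3,5,6,8,9} and {2,4,10}.
On input a, block {1,3,5,6,8,9} splits into {1,5,6,8,9} and {3}.
Stable partition: {1,5,6,8,9} | {7,11} | {2,4,10} | {3} — 4 equivalence classes.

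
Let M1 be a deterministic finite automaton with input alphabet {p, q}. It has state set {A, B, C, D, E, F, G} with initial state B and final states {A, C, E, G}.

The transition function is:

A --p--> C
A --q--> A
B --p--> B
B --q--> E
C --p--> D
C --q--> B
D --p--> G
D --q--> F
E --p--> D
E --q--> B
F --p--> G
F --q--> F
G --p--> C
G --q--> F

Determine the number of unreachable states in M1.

1

Starting at B and following transitions, the reachable set is {B, C, D, E, F, G}. That leaves A unreachable — 1 in total.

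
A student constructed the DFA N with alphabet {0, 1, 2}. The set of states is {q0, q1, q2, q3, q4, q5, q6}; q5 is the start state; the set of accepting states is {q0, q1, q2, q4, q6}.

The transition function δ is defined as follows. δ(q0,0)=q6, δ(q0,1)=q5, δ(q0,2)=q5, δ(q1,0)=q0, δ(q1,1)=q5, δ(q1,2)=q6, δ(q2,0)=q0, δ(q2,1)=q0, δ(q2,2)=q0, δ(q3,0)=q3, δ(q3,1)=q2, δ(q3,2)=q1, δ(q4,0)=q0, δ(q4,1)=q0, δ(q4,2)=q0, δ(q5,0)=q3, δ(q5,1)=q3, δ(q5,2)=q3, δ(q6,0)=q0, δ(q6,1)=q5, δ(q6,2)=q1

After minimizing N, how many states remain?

5

States {q4} cannot be reached from the start state, so discard them.
P0 = {q0,q1,q2,q6} | {q3,q5}.
Refine {q0,q1,q2,q6} on symbol 1: members go to different blocks, giving {q0,q1,q6} and {q2}.
Refine {q0,q1,q6} on symbol 2: members go to different blocks, giving {q1,q6} and {q0}.
On input 1, block {q3,q5} splits into {q3} and {q5}.
No further refinement is possible. Final partition (5 blocks): {q1,q6} | {q3} | {q2} | {q0} | {q5}.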